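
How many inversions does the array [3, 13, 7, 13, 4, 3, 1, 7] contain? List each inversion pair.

Finding inversions in [3, 13, 7, 13, 4, 3, 1, 7]:

(0, 6): arr[0]=3 > arr[6]=1
(1, 2): arr[1]=13 > arr[2]=7
(1, 4): arr[1]=13 > arr[4]=4
(1, 5): arr[1]=13 > arr[5]=3
(1, 6): arr[1]=13 > arr[6]=1
(1, 7): arr[1]=13 > arr[7]=7
(2, 4): arr[2]=7 > arr[4]=4
(2, 5): arr[2]=7 > arr[5]=3
(2, 6): arr[2]=7 > arr[6]=1
(3, 4): arr[3]=13 > arr[4]=4
(3, 5): arr[3]=13 > arr[5]=3
(3, 6): arr[3]=13 > arr[6]=1
(3, 7): arr[3]=13 > arr[7]=7
(4, 5): arr[4]=4 > arr[5]=3
(4, 6): arr[4]=4 > arr[6]=1
(5, 6): arr[5]=3 > arr[6]=1

Total inversions: 16

The array has 16 inversion(s): (0,6), (1,2), (1,4), (1,5), (1,6), (1,7), (2,4), (2,5), (2,6), (3,4), (3,5), (3,6), (3,7), (4,5), (4,6), (5,6). Each pair (i,j) satisfies i < j and arr[i] > arr[j].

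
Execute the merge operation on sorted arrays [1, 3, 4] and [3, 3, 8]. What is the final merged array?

Merging process:

Compare 1 vs 3: take 1 from left. Merged: [1]
Compare 3 vs 3: take 3 from left. Merged: [1, 3]
Compare 4 vs 3: take 3 from right. Merged: [1, 3, 3]
Compare 4 vs 3: take 3 from right. Merged: [1, 3, 3, 3]
Compare 4 vs 8: take 4 from left. Merged: [1, 3, 3, 3, 4]
Append remaining from right: [8]. Merged: [1, 3, 3, 3, 4, 8]

Final merged array: [1, 3, 3, 3, 4, 8]
Total comparisons: 5

The merged array is [1, 3, 3, 3, 4, 8], requiring 5 comparisons. The merge step runs in O(n) time where n is the total number of elements.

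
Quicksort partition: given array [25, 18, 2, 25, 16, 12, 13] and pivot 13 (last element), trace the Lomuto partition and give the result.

Lomuto partition with pivot = 13:

Initial array: [25, 18, 2, 25, 16, 12, 13]

arr[0]=25 > 13: no swap
arr[1]=18 > 13: no swap
arr[2]=2 <= 13: swap with position 0, array becomes [2, 18, 25, 25, 16, 12, 13]
arr[3]=25 > 13: no swap
arr[4]=16 > 13: no swap
arr[5]=12 <= 13: swap with position 1, array becomes [2, 12, 25, 25, 16, 18, 13]

Place pivot at position 2: [2, 12, 13, 25, 16, 18, 25]
Pivot position: 2

After partitioning with pivot 13, the array becomes [2, 12, 13, 25, 16, 18, 25]. The pivot is placed at index 2. All elements to the left of the pivot are <= 13, and all elements to the right are > 13.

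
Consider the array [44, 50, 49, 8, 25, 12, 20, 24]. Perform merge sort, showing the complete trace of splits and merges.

Merge sort trace:

Split: [44, 50, 49, 8, 25, 12, 20, 24] -> [44, 50, 49, 8] and [25, 12, 20, 24]
  Split: [44, 50, 49, 8] -> [44, 50] and [49, 8]
    Split: [44, 50] -> [44] and [50]
    Merge: [44] + [50] -> [44, 50]
    Split: [49, 8] -> [49] and [8]
    Merge: [49] + [8] -> [8, 49]
  Merge: [44, 50] + [8, 49] -> [8, 44, 49, 50]
  Split: [25, 12, 20, 24] -> [25, 12] and [20, 24]
    Split: [25, 12] -> [25] and [12]
    Merge: [25] + [12] -> [12, 25]
    Split: [20, 24] -> [20] and [24]
    Merge: [20] + [24] -> [20, 24]
  Merge: [12, 25] + [20, 24] -> [12, 20, 24, 25]
Merge: [8, 44, 49, 50] + [12, 20, 24, 25] -> [8, 12, 20, 24, 25, 44, 49, 50]

Final sorted array: [8, 12, 20, 24, 25, 44, 49, 50]

The merge sort proceeds by recursively splitting the array and merging sorted halves.
After all merges, the sorted array is [8, 12, 20, 24, 25, 44, 49, 50].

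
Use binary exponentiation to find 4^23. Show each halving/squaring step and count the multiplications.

Computing 4^23 by squaring (build up from 4^1; each line after the first costs one multiplication):

4^1 = 4
4^2 = (4^1)^2 = 4^2 = 16
4^4 = (4^2)^2 = 16^2 = 256
4^5 = 4 * 4^4 = 4 * 256 = 1024
4^10 = (4^5)^2 = 1024^2 = 1048576
4^11 = 4 * 4^10 = 4 * 1048576 = 4194304
4^22 = (4^11)^2 = 4194304^2 = 17592186044416
4^23 = 4 * 4^22 = 4 * 17592186044416 = 70368744177664

Result: 70368744177664
Multiplications needed: 7 (7 lines after 4^1)

4^23 = 70368744177664. Using exponentiation by squaring, this requires 7 multiplications. The key idea: if the exponent is even, square the half-power; if odd, multiply by the base once.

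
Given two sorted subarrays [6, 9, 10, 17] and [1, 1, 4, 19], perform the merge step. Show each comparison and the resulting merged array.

Merging process:

Compare 6 vs 1: take 1 from right. Merged: [1]
Compare 6 vs 1: take 1 from right. Merged: [1, 1]
Compare 6 vs 4: take 4 from right. Merged: [1, 1, 4]
Compare 6 vs 19: take 6 from left. Merged: [1, 1, 4, 6]
Compare 9 vs 19: take 9 from left. Merged: [1, 1, 4, 6, 9]
Compare 10 vs 19: take 10 from left. Merged: [1, 1, 4, 6, 9, 10]
Compare 17 vs 19: take 17 from left. Merged: [1, 1, 4, 6, 9, 10, 17]
Append remaining from right: [19]. Merged: [1, 1, 4, 6, 9, 10, 17, 19]

Final merged array: [1, 1, 4, 6, 9, 10, 17, 19]
Total comparisons: 7

The merged array is [1, 1, 4, 6, 9, 10, 17, 19], requiring 7 comparisons. The merge step runs in O(n) time where n is the total number of elements.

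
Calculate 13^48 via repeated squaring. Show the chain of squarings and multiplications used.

Computing 13^48 by squaring (build up from 13^1; each line after the first costs one multiplication):

13^1 = 13
13^2 = (13^1)^2 = 13^2 = 169
13^3 = 13 * 13^2 = 13 * 169 = 2197
13^6 = (13^3)^2 = 2197^2 = 4826809
13^12 = (13^6)^2 = 4826809^2 = 23298085122481
13^24 = (13^12)^2 = 23298085122481^2 = 542800770374370512771595361
13^48 = (13^24)^2 = 542800770374370512771595361^2 = 294632676319010105335586872991323185304149065116720321

Result: 294632676319010105335586872991323185304149065116720321
Multiplications needed: 6 (6 lines after 13^1)

13^48 = 294632676319010105335586872991323185304149065116720321. Using exponentiation by squaring, this requires 6 multiplications. The key idea: if the exponent is even, square the half-power; if odd, multiply by the base once.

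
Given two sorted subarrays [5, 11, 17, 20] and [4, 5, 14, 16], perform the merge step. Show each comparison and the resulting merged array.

Merging process:

Compare 5 vs 4: take 4 from right. Merged: [4]
Compare 5 vs 5: take 5 from left. Merged: [4, 5]
Compare 11 vs 5: take 5 from right. Merged: [4, 5, 5]
Compare 11 vs 14: take 11 from left. Merged: [4, 5, 5, 11]
Compare 17 vs 14: take 14 from right. Merged: [4, 5, 5, 11, 14]
Compare 17 vs 16: take 16 from right. Merged: [4, 5, 5, 11, 14, 16]
Append remaining from left: [17, 20]. Merged: [4, 5, 5, 11, 14, 16, 17, 20]

Final merged array: [4, 5, 5, 11, 14, 16, 17, 20]
Total comparisons: 6

The merged array is [4, 5, 5, 11, 14, 16, 17, 20], requiring 6 comparisons. The merge step runs in O(n) time where n is the total number of elements.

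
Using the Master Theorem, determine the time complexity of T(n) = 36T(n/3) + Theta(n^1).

Master Theorem for T(n) = 36T(n/3) + O(n^1):

a = 36, b = 3, c = 1
log_b(a) = log_3(36) = 3.2619

Case 1: c = 1 < log_3(36) = 3.2619
T(n) = O(n^(log_3 36))

For T(n) = 36T(n/3) + O(n^1): log_3(36) = 3.2619. This is Case 1 of the Master Theorem (c < log_b(a), work dominated by leaves), giving O(n^(log_3 36)).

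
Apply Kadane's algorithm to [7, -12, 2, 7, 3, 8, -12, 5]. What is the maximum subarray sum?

Using Kadane's algorithm on [7, -12, 2, 7, 3, 8, -12, 5]:

Scanning through the array:
Position 1 (value -12): max_ending_here = -5, max_so_far = 7
Position 2 (value 2): max_ending_here = 2, max_so_far = 7
Position 3 (value 7): max_ending_here = 9, max_so_far = 9
Position 4 (value 3): max_ending_here = 12, max_so_far = 12
Position 5 (value 8): max_ending_here = 20, max_so_far = 20
Position 6 (value -12): max_ending_here = 8, max_so_far = 20
Position 7 (value 5): max_ending_here = 13, max_so_far = 20

Maximum subarray: [2, 7, 3, 8]
Maximum sum: 20

The maximum subarray is [2, 7, 3, 8] with sum 20. This subarray runs from index 2 to index 5.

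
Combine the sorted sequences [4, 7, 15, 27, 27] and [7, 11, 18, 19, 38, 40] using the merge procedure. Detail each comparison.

Merging process:

Compare 4 vs 7: take 4 from left. Merged: [4]
Compare 7 vs 7: take 7 from left. Merged: [4, 7]
Compare 15 vs 7: take 7 from right. Merged: [4, 7, 7]
Compare 15 vs 11: take 11 from right. Merged: [4, 7, 7, 11]
Compare 15 vs 18: take 15 from left. Merged: [4, 7, 7, 11, 15]
Compare 27 vs 18: take 18 from right. Merged: [4, 7, 7, 11, 15, 18]
Compare 27 vs 19: take 19 from right. Merged: [4, 7, 7, 11, 15, 18, 19]
Compare 27 vs 38: take 27 from left. Merged: [4, 7, 7, 11, 15, 18, 19, 27]
Compare 27 vs 38: take 27 from left. Merged: [4, 7, 7, 11, 15, 18, 19, 27, 27]
Append remaining from right: [38, 40]. Merged: [4, 7, 7, 11, 15, 18, 19, 27, 27, 38, 40]

Final merged array: [4, 7, 7, 11, 15, 18, 19, 27, 27, 38, 40]
Total comparisons: 9

The merged array is [4, 7, 7, 11, 15, 18, 19, 27, 27, 38, 40], requiring 9 comparisons. The merge step runs in O(n) time where n is the total number of elements.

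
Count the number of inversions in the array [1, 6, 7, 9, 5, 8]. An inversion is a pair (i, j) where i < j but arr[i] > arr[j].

Finding inversions in [1, 6, 7, 9, 5, 8]:

(1, 4): arr[1]=6 > arr[4]=5
(2, 4): arr[2]=7 > arr[4]=5
(3, 4): arr[3]=9 > arr[4]=5
(3, 5): arr[3]=9 > arr[5]=8

Total inversions: 4

The array has 4 inversion(s): (1,4), (2,4), (3,4), (3,5). Each pair (i,j) satisfies i < j and arr[i] > arr[j].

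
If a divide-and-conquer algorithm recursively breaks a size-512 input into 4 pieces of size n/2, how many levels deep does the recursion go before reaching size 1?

For divide and conquer with division factor 2:

Problem sizes at each level:
Level 0: 512
Level 1: 256
Level 2: 128
Level 3: 64
Level 4: 32
Level 5: 16
Level 6: 8
Level 7: 4
Level 8: 2
Level 9: 1

The root is level 0 and the size-1 base case is level 9 (the tree spans levels 0 through 9, i.e. 10 levels counting the root), so the depth is the number of divisions: log_2(512) = 9

The recursion tree depth is log_2(512) = 9. At each level, the problem size is divided by 2, so it takes 9 divisions to reduce to a base case of size 1. The algorithm makes 4 recursive calls at each level.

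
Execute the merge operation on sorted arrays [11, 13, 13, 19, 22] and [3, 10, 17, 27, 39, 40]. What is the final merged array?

Merging process:

Compare 11 vs 3: take 3 from right. Merged: [3]
Compare 11 vs 10: take 10 from right. Merged: [3, 10]
Compare 11 vs 17: take 11 from left. Merged: [3, 10, 11]
Compare 13 vs 17: take 13 from left. Merged: [3, 10, 11, 13]
Compare 13 vs 17: take 13 from left. Merged: [3, 10, 11, 13, 13]
Compare 19 vs 17: take 17 from right. Merged: [3, 10, 11, 13, 13, 17]
Compare 19 vs 27: take 19 from left. Merged: [3, 10, 11, 13, 13, 17, 19]
Compare 22 vs 27: take 22 from left. Merged: [3, 10, 11, 13, 13, 17, 19, 22]
Append remaining from right: [27, 39, 40]. Merged: [3, 10, 11, 13, 13, 17, 19, 22, 27, 39, 40]

Final merged array: [3, 10, 11, 13, 13, 17, 19, 22, 27, 39, 40]
Total comparisons: 8

The merged array is [3, 10, 11, 13, 13, 17, 19, 22, 27, 39, 40], requiring 8 comparisons. The merge step runs in O(n) time where n is the total number of elements.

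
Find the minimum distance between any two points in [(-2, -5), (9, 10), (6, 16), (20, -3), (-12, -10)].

Computing all pairwise distances among 5 points:

d((-2, -5), (9, 10)) = 18.6011
d((-2, -5), (6, 16)) = 22.4722
d((-2, -5), (20, -3)) = 22.0907
d((-2, -5), (-12, -10)) = 11.1803
d((9, 10), (6, 16)) = 6.7082 <-- minimum
d((9, 10), (20, -3)) = 17.0294
d((9, 10), (-12, -10)) = 29.0
d((6, 16), (20, -3)) = 23.6008
d((6, 16), (-12, -10)) = 31.6228
d((20, -3), (-12, -10)) = 32.7567

Closest pair: (9, 10) and (6, 16) with distance 6.7082

The closest pair is (9, 10) and (6, 16) with Euclidean distance 6.7082. For 5 points, brute-force pairwise comparison is shown above. For large n, the divide-and-conquer algorithm (sort by x, recurse on halves, check the dividing strip) achieves O(n log n).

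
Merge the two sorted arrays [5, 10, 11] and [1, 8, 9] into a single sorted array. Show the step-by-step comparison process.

Merging process:

Compare 5 vs 1: take 1 from right. Merged: [1]
Compare 5 vs 8: take 5 from left. Merged: [1, 5]
Compare 10 vs 8: take 8 from right. Merged: [1, 5, 8]
Compare 10 vs 9: take 9 from right. Merged: [1, 5, 8, 9]
Append remaining from left: [10, 11]. Merged: [1, 5, 8, 9, 10, 11]

Final merged array: [1, 5, 8, 9, 10, 11]
Total comparisons: 4

The merged array is [1, 5, 8, 9, 10, 11], requiring 4 comparisons. The merge step runs in O(n) time where n is the total number of elements.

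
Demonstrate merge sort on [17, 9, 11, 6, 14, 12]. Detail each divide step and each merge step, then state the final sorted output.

Merge sort trace:

Split: [17, 9, 11, 6, 14, 12] -> [17, 9, 11] and [6, 14, 12]
  Split: [17, 9, 11] -> [17] and [9, 11]
    Split: [9, 11] -> [9] and [11]
    Merge: [9] + [11] -> [9, 11]
  Merge: [17] + [9, 11] -> [9, 11, 17]
  Split: [6, 14, 12] -> [6] and [14, 12]
    Split: [14, 12] -> [14] and [12]
    Merge: [14] + [12] -> [12, 14]
  Merge: [6] + [12, 14] -> [6, 12, 14]
Merge: [9, 11, 17] + [6, 12, 14] -> [6, 9, 11, 12, 14, 17]

Final sorted array: [6, 9, 11, 12, 14, 17]

The merge sort proceeds by recursively splitting the array and merging sorted halves.
After all merges, the sorted array is [6, 9, 11, 12, 14, 17].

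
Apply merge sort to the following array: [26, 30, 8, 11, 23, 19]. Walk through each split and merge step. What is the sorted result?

Merge sort trace:

Split: [26, 30, 8, 11, 23, 19] -> [26, 30, 8] and [11, 23, 19]
  Split: [26, 30, 8] -> [26] and [30, 8]
    Split: [30, 8] -> [30] and [8]
    Merge: [30] + [8] -> [8, 30]
  Merge: [26] + [8, 30] -> [8, 26, 30]
  Split: [11, 23, 19] -> [11] and [23, 19]
    Split: [23, 19] -> [23] and [19]
    Merge: [23] + [19] -> [19, 23]
  Merge: [11] + [19, 23] -> [11, 19, 23]
Merge: [8, 26, 30] + [11, 19, 23] -> [8, 11, 19, 23, 26, 30]

Final sorted array: [8, 11, 19, 23, 26, 30]

The merge sort proceeds by recursively splitting the array and merging sorted halves.
After all merges, the sorted array is [8, 11, 19, 23, 26, 30].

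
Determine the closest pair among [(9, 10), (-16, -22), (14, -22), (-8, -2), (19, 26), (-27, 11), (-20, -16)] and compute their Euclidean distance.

Computing all pairwise distances among 7 points:

d((9, 10), (-16, -22)) = 40.6079
d((9, 10), (14, -22)) = 32.3883
d((9, 10), (-8, -2)) = 20.8087
d((9, 10), (19, 26)) = 18.868
d((9, 10), (-27, 11)) = 36.0139
d((9, 10), (-20, -16)) = 38.9487
d((-16, -22), (14, -22)) = 30.0
d((-16, -22), (-8, -2)) = 21.5407
d((-16, -22), (19, 26)) = 59.4054
d((-16, -22), (-27, 11)) = 34.7851
d((-16, -22), (-20, -16)) = 7.2111 <-- minimum
d((14, -22), (-8, -2)) = 29.7321
d((14, -22), (19, 26)) = 48.2597
d((14, -22), (-27, 11)) = 52.6308
d((14, -22), (-20, -16)) = 34.5254
d((-8, -2), (19, 26)) = 38.8973
d((-8, -2), (-27, 11)) = 23.0217
d((-8, -2), (-20, -16)) = 18.4391
d((19, 26), (-27, 11)) = 48.3839
d((19, 26), (-20, -16)) = 57.3149
d((-27, 11), (-20, -16)) = 27.8927

Closest pair: (-16, -22) and (-20, -16) with distance 7.2111

The closest pair is (-16, -22) and (-20, -16) with Euclidean distance 7.2111. For 7 points, brute-force pairwise comparison is shown above. For large n, the divide-and-conquer algorithm (sort by x, recurse on halves, check the dividing strip) achieves O(n log n).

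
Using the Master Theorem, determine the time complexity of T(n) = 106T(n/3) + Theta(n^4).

Master Theorem for T(n) = 106T(n/3) + O(n^4):

a = 106, b = 3, c = 4
log_b(a) = log_3(106) = 4.2448

Case 1: c = 4 < log_3(106) = 4.2448
T(n) = O(n^(log_3 106))

For T(n) = 106T(n/3) + O(n^4): log_3(106) = 4.2448. This is Case 1 of the Master Theorem (c < log_b(a), work dominated by leaves), giving O(n^(log_3 106)).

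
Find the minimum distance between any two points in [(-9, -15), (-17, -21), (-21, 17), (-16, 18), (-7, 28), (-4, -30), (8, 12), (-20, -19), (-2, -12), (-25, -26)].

Computing all pairwise distances among 10 points:

d((-9, -15), (-17, -21)) = 10.0
d((-9, -15), (-21, 17)) = 34.176
d((-9, -15), (-16, 18)) = 33.7343
d((-9, -15), (-7, 28)) = 43.0465
d((-9, -15), (-4, -30)) = 15.8114
d((-9, -15), (8, 12)) = 31.9061
d((-9, -15), (-20, -19)) = 11.7047
d((-9, -15), (-2, -12)) = 7.6158
d((-9, -15), (-25, -26)) = 19.4165
d((-17, -21), (-21, 17)) = 38.2099
d((-17, -21), (-16, 18)) = 39.0128
d((-17, -21), (-7, 28)) = 50.01
d((-17, -21), (-4, -30)) = 15.8114
d((-17, -21), (8, 12)) = 41.4005
d((-17, -21), (-20, -19)) = 3.6056 <-- minimum
d((-17, -21), (-2, -12)) = 17.4929
d((-17, -21), (-25, -26)) = 9.434
d((-21, 17), (-16, 18)) = 5.099
d((-21, 17), (-7, 28)) = 17.8045
d((-21, 17), (-4, -30)) = 49.98
d((-21, 17), (8, 12)) = 29.4279
d((-21, 17), (-20, -19)) = 36.0139
d((-21, 17), (-2, -12)) = 34.6699
d((-21, 17), (-25, -26)) = 43.1856
d((-16, 18), (-7, 28)) = 13.4536
d((-16, 18), (-4, -30)) = 49.4773
d((-16, 18), (8, 12)) = 24.7386
d((-16, 18), (-20, -19)) = 37.2156
d((-16, 18), (-2, -12)) = 33.1059
d((-16, 18), (-25, -26)) = 44.911
d((-7, 28), (-4, -30)) = 58.0775
d((-7, 28), (8, 12)) = 21.9317
d((-7, 28), (-20, -19)) = 48.7647
d((-7, 28), (-2, -12)) = 40.3113
d((-7, 28), (-25, -26)) = 56.921
d((-4, -30), (8, 12)) = 43.6807
d((-4, -30), (-20, -19)) = 19.4165
d((-4, -30), (-2, -12)) = 18.1108
d((-4, -30), (-25, -26)) = 21.3776
d((8, 12), (-20, -19)) = 41.7732
d((8, 12), (-2, -12)) = 26.0
d((8, 12), (-25, -26)) = 50.3289
d((-20, -19), (-2, -12)) = 19.3132
d((-20, -19), (-25, -26)) = 8.6023
d((-2, -12), (-25, -26)) = 26.9258

Closest pair: (-17, -21) and (-20, -19) with distance 3.6056

The closest pair is (-17, -21) and (-20, -19) with Euclidean distance 3.6056. For 10 points, brute-force pairwise comparison is shown above. For large n, the divide-and-conquer algorithm (sort by x, recurse on halves, check the dividing strip) achieves O(n log n).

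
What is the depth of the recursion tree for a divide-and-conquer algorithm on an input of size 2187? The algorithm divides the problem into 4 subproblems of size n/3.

For divide and conquer with division factor 3:

Problem sizes at each level:
Level 0: 2187
Level 1: 729
Level 2: 243
Level 3: 81
Level 4: 27
Level 5: 9
Level 6: 3
Level 7: 1

The root is level 0 and the size-1 base case is level 7 (the tree spans levels 0 through 7, i.e. 8 levels counting the root), so the depth is the number of divisions: log_3(2187) = 7

The recursion tree depth is log_3(2187) = 7. At each level, the problem size is divided by 3, so it takes 7 divisions to reduce to a base case of size 1. The algorithm makes 4 recursive calls at each level.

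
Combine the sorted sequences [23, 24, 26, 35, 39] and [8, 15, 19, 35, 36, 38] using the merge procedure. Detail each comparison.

Merging process:

Compare 23 vs 8: take 8 from right. Merged: [8]
Compare 23 vs 15: take 15 from right. Merged: [8, 15]
Compare 23 vs 19: take 19 from right. Merged: [8, 15, 19]
Compare 23 vs 35: take 23 from left. Merged: [8, 15, 19, 23]
Compare 24 vs 35: take 24 from left. Merged: [8, 15, 19, 23, 24]
Compare 26 vs 35: take 26 from left. Merged: [8, 15, 19, 23, 24, 26]
Compare 35 vs 35: take 35 from left. Merged: [8, 15, 19, 23, 24, 26, 35]
Compare 39 vs 35: take 35 from right. Merged: [8, 15, 19, 23, 24, 26, 35, 35]
Compare 39 vs 36: take 36 from right. Merged: [8, 15, 19, 23, 24, 26, 35, 35, 36]
Compare 39 vs 38: take 38 from right. Merged: [8, 15, 19, 23, 24, 26, 35, 35, 36, 38]
Append remaining from left: [39]. Merged: [8, 15, 19, 23, 24, 26, 35, 35, 36, 38, 39]

Final merged array: [8, 15, 19, 23, 24, 26, 35, 35, 36, 38, 39]
Total comparisons: 10

The merged array is [8, 15, 19, 23, 24, 26, 35, 35, 36, 38, 39], requiring 10 comparisons. The merge step runs in O(n) time where n is the total number of elements.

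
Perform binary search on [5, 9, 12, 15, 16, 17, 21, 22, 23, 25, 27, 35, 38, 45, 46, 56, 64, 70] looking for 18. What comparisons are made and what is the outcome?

Binary search for 18 in [5, 9, 12, 15, 16, 17, 21, 22, 23, 25, 27, 35, 38, 45, 46, 56, 64, 70]:

lo=0, hi=17, mid=8, arr[mid]=23 -> 23 > 18, search left half
lo=0, hi=7, mid=3, arr[mid]=15 -> 15 < 18, search right half
lo=4, hi=7, mid=5, arr[mid]=17 -> 17 < 18, search right half
lo=6, hi=7, mid=6, arr[mid]=21 -> 21 > 18, search left half
lo=6 > hi=5, target 18 not found

Binary search determines that 18 is not in the array after 4 comparisons. The search space was exhausted without finding the target.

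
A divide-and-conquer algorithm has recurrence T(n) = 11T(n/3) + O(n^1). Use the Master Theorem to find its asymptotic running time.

Master Theorem for T(n) = 11T(n/3) + O(n^1):

a = 11, b = 3, c = 1
log_b(a) = log_3(11) = 2.1827

Case 1: c = 1 < log_3(11) = 2.1827
T(n) = O(n^(log_3 11))

For T(n) = 11T(n/3) + O(n^1): log_3(11) = 2.1827. This is Case 1 of the Master Theorem (c < log_b(a), work dominated by leaves), giving O(n^(log_3 11)).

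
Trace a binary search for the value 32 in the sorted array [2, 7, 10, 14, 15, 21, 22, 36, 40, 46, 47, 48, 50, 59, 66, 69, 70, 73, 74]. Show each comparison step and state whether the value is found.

Binary search for 32 in [2, 7, 10, 14, 15, 21, 22, 36, 40, 46, 47, 48, 50, 59, 66, 69, 70, 73, 74]:

lo=0, hi=18, mid=9, arr[mid]=46 -> 46 > 32, search left half
lo=0, hi=8, mid=4, arr[mid]=15 -> 15 < 32, search right half
lo=5, hi=8, mid=6, arr[mid]=22 -> 22 < 32, search right half
lo=7, hi=8, mid=7, arr[mid]=36 -> 36 > 32, search left half
lo=7 > hi=6, target 32 not found

Binary search determines that 32 is not in the array after 4 comparisons. The search space was exhausted without finding the target.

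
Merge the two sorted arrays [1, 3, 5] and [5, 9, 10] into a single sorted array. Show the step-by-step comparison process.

Merging process:

Compare 1 vs 5: take 1 from left. Merged: [1]
Compare 3 vs 5: take 3 from left. Merged: [1, 3]
Compare 5 vs 5: take 5 from left. Merged: [1, 3, 5]
Append remaining from right: [5, 9, 10]. Merged: [1, 3, 5, 5, 9, 10]

Final merged array: [1, 3, 5, 5, 9, 10]
Total comparisons: 3

The merged array is [1, 3, 5, 5, 9, 10], requiring 3 comparisons. The merge step runs in O(n) time where n is the total number of elements.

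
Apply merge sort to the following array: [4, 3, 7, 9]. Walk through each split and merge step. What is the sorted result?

Merge sort trace:

Split: [4, 3, 7, 9] -> [4, 3] and [7, 9]
  Split: [4, 3] -> [4] and [3]
  Merge: [4] + [3] -> [3, 4]
  Split: [7, 9] -> [7] and [9]
  Merge: [7] + [9] -> [7, 9]
Merge: [3, 4] + [7, 9] -> [3, 4, 7, 9]

Final sorted array: [3, 4, 7, 9]

The merge sort proceeds by recursively splitting the array and merging sorted halves.
After all merges, the sorted array is [3, 4, 7, 9].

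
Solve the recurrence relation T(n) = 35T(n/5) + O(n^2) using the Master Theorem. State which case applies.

Master Theorem for T(n) = 35T(n/5) + O(n^2):

a = 35, b = 5, c = 2
log_b(a) = log_5(35) = 2.2091

Case 1: c = 2 < log_5(35) = 2.2091
T(n) = O(n^(log_5 35))

For T(n) = 35T(n/5) + O(n^2): log_5(35) = 2.2091. This is Case 1 of the Master Theorem (c < log_b(a), work dominated by leaves), giving O(n^(log_5 35)).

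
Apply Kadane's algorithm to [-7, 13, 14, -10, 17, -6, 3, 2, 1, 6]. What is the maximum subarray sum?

Using Kadane's algorithm on [-7, 13, 14, -10, 17, -6, 3, 2, 1, 6]:

Scanning through the array:
Position 1 (value 13): max_ending_here = 13, max_so_far = 13
Position 2 (value 14): max_ending_here = 27, max_so_far = 27
Position 3 (value -10): max_ending_here = 17, max_so_far = 27
Position 4 (value 17): max_ending_here = 34, max_so_far = 34
Position 5 (value -6): max_ending_here = 28, max_so_far = 34
Position 6 (value 3): max_ending_here = 31, max_so_far = 34
Position 7 (value 2): max_ending_here = 33, max_so_far = 34
Position 8 (value 1): max_ending_here = 34, max_so_far = 34
Position 9 (value 6): max_ending_here = 40, max_so_far = 40

Maximum subarray: [13, 14, -10, 17, -6, 3, 2, 1, 6]
Maximum sum: 40

The maximum subarray is [13, 14, -10, 17, -6, 3, 2, 1, 6] with sum 40. This subarray runs from index 1 to index 9.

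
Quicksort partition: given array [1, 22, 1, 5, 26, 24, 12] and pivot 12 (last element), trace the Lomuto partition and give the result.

Lomuto partition with pivot = 12:

Initial array: [1, 22, 1, 5, 26, 24, 12]

arr[0]=1 <= 12: swap with position 0, array becomes [1, 22, 1, 5, 26, 24, 12]
arr[1]=22 > 12: no swap
arr[2]=1 <= 12: swap with position 1, array becomes [1, 1, 22, 5, 26, 24, 12]
arr[3]=5 <= 12: swap with position 2, array becomes [1, 1, 5, 22, 26, 24, 12]
arr[4]=26 > 12: no swap
arr[5]=24 > 12: no swap

Place pivot at position 3: [1, 1, 5, 12, 26, 24, 22]
Pivot position: 3

After partitioning with pivot 12, the array becomes [1, 1, 5, 12, 26, 24, 22]. The pivot is placed at index 3. All elements to the left of the pivot are <= 12, and all elements to the right are > 12.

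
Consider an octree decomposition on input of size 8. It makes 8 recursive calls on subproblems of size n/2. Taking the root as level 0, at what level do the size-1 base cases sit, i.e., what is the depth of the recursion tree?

For divide and conquer with division factor 2:

Problem sizes at each level:
Level 0: 8
Level 1: 4
Level 2: 2
Level 3: 1

The root is level 0 and the size-1 base case is level 3 (the tree spans levels 0 through 3, i.e. 4 levels counting the root), so the depth is the number of divisions: log_2(8) = 3

The recursion tree depth is log_2(8) = 3. At each level, the problem size is divided by 2, so it takes 3 divisions to reduce to a base case of size 1. The algorithm makes 8 recursive calls at each level.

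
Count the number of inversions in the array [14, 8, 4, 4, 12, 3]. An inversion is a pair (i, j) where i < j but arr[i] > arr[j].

Finding inversions in [14, 8, 4, 4, 12, 3]:

(0, 1): arr[0]=14 > arr[1]=8
(0, 2): arr[0]=14 > arr[2]=4
(0, 3): arr[0]=14 > arr[3]=4
(0, 4): arr[0]=14 > arr[4]=12
(0, 5): arr[0]=14 > arr[5]=3
(1, 2): arr[1]=8 > arr[2]=4
(1, 3): arr[1]=8 > arr[3]=4
(1, 5): arr[1]=8 > arr[5]=3
(2, 5): arr[2]=4 > arr[5]=3
(3, 5): arr[3]=4 > arr[5]=3
(4, 5): arr[4]=12 > arr[5]=3

Total inversions: 11

The array has 11 inversion(s): (0,1), (0,2), (0,3), (0,4), (0,5), (1,2), (1,3), (1,5), (2,5), (3,5), (4,5). Each pair (i,j) satisfies i < j and arr[i] > arr[j].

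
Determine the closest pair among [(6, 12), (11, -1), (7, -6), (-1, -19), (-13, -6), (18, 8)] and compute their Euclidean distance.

Computing all pairwise distances among 6 points:

d((6, 12), (11, -1)) = 13.9284
d((6, 12), (7, -6)) = 18.0278
d((6, 12), (-1, -19)) = 31.7805
d((6, 12), (-13, -6)) = 26.1725
d((6, 12), (18, 8)) = 12.6491
d((11, -1), (7, -6)) = 6.4031 <-- minimum
d((11, -1), (-1, -19)) = 21.6333
d((11, -1), (-13, -6)) = 24.5153
d((11, -1), (18, 8)) = 11.4018
d((7, -6), (-1, -19)) = 15.2643
d((7, -6), (-13, -6)) = 20.0
d((7, -6), (18, 8)) = 17.8045
d((-1, -19), (-13, -6)) = 17.6918
d((-1, -19), (18, 8)) = 33.0151
d((-13, -6), (18, 8)) = 34.0147

Closest pair: (11, -1) and (7, -6) with distance 6.4031

The closest pair is (11, -1) and (7, -6) with Euclidean distance 6.4031. For 6 points, brute-force pairwise comparison is shown above. For large n, the divide-and-conquer algorithm (sort by x, recurse on halves, check the dividing strip) achieves O(n log n).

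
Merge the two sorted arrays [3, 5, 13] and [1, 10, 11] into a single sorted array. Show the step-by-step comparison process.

Merging process:

Compare 3 vs 1: take 1 from right. Merged: [1]
Compare 3 vs 10: take 3 from left. Merged: [1, 3]
Compare 5 vs 10: take 5 from left. Merged: [1, 3, 5]
Compare 13 vs 10: take 10 from right. Merged: [1, 3, 5, 10]
Compare 13 vs 11: take 11 from right. Merged: [1, 3, 5, 10, 11]
Append remaining from left: [13]. Merged: [1, 3, 5, 10, 11, 13]

Final merged array: [1, 3, 5, 10, 11, 13]
Total comparisons: 5

The merged array is [1, 3, 5, 10, 11, 13], requiring 5 comparisons. The merge step runs in O(n) time where n is the total number of elements.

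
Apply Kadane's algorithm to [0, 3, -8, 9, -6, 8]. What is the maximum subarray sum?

Using Kadane's algorithm on [0, 3, -8, 9, -6, 8]:

Scanning through the array:
Position 1 (value 3): max_ending_here = 3, max_so_far = 3
Position 2 (value -8): max_ending_here = -5, max_so_far = 3
Position 3 (value 9): max_ending_here = 9, max_so_far = 9
Position 4 (value -6): max_ending_here = 3, max_so_far = 9
Position 5 (value 8): max_ending_here = 11, max_so_far = 11

Maximum subarray: [9, -6, 8]
Maximum sum: 11

The maximum subarray is [9, -6, 8] with sum 11. This subarray runs from index 3 to index 5.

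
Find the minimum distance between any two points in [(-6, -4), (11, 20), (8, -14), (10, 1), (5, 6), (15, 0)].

Computing all pairwise distances among 6 points:

d((-6, -4), (11, 20)) = 29.4109
d((-6, -4), (8, -14)) = 17.2047
d((-6, -4), (10, 1)) = 16.7631
d((-6, -4), (5, 6)) = 14.8661
d((-6, -4), (15, 0)) = 21.3776
d((11, 20), (8, -14)) = 34.1321
d((11, 20), (10, 1)) = 19.0263
d((11, 20), (5, 6)) = 15.2315
d((11, 20), (15, 0)) = 20.3961
d((8, -14), (10, 1)) = 15.1327
d((8, -14), (5, 6)) = 20.2237
d((8, -14), (15, 0)) = 15.6525
d((10, 1), (5, 6)) = 7.0711
d((10, 1), (15, 0)) = 5.099 <-- minimum
d((5, 6), (15, 0)) = 11.6619

Closest pair: (10, 1) and (15, 0) with distance 5.099

The closest pair is (10, 1) and (15, 0) with Euclidean distance 5.099. For 6 points, brute-force pairwise comparison is shown above. For large n, the divide-and-conquer algorithm (sort by x, recurse on halves, check the dividing strip) achieves O(n log n).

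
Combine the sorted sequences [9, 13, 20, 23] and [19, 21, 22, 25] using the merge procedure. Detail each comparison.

Merging process:

Compare 9 vs 19: take 9 from left. Merged: [9]
Compare 13 vs 19: take 13 from left. Merged: [9, 13]
Compare 20 vs 19: take 19 from right. Merged: [9, 13, 19]
Compare 20 vs 21: take 20 from left. Merged: [9, 13, 19, 20]
Compare 23 vs 21: take 21 from right. Merged: [9, 13, 19, 20, 21]
Compare 23 vs 22: take 22 from right. Merged: [9, 13, 19, 20, 21, 22]
Compare 23 vs 25: take 23 from left. Merged: [9, 13, 19, 20, 21, 22, 23]
Append remaining from right: [25]. Merged: [9, 13, 19, 20, 21, 22, 23, 25]

Final merged array: [9, 13, 19, 20, 21, 22, 23, 25]
Total comparisons: 7

The merged array is [9, 13, 19, 20, 21, 22, 23, 25], requiring 7 comparisons. The merge step runs in O(n) time where n is the total number of elements.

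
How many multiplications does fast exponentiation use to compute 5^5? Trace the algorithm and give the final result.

Computing 5^5 by squaring (build up from 5^1; each line after the first costs one multiplication):

5^1 = 5
5^2 = (5^1)^2 = 5^2 = 25
5^4 = (5^2)^2 = 25^2 = 625
5^5 = 5 * 5^4 = 5 * 625 = 3125

Result: 3125
Multiplications needed: 3 (3 lines after 5^1)

5^5 = 3125. Using exponentiation by squaring, this requires 3 multiplications. The key idea: if the exponent is even, square the half-power; if odd, multiply by the base once.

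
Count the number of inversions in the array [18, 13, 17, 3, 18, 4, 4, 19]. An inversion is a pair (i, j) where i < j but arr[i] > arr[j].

Finding inversions in [18, 13, 17, 3, 18, 4, 4, 19]:

(0, 1): arr[0]=18 > arr[1]=13
(0, 2): arr[0]=18 > arr[2]=17
(0, 3): arr[0]=18 > arr[3]=3
(0, 5): arr[0]=18 > arr[5]=4
(0, 6): arr[0]=18 > arr[6]=4
(1, 3): arr[1]=13 > arr[3]=3
(1, 5): arr[1]=13 > arr[5]=4
(1, 6): arr[1]=13 > arr[6]=4
(2, 3): arr[2]=17 > arr[3]=3
(2, 5): arr[2]=17 > arr[5]=4
(2, 6): arr[2]=17 > arr[6]=4
(4, 5): arr[4]=18 > arr[5]=4
(4, 6): arr[4]=18 > arr[6]=4

Total inversions: 13

The array has 13 inversion(s): (0,1), (0,2), (0,3), (0,5), (0,6), (1,3), (1,5), (1,6), (2,3), (2,5), (2,6), (4,5), (4,6). Each pair (i,j) satisfies i < j and arr[i] > arr[j].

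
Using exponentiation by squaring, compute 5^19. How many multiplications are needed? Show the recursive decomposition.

Computing 5^19 by squaring (build up from 5^1; each line after the first costs one multiplication):

5^1 = 5
5^2 = (5^1)^2 = 5^2 = 25
5^4 = (5^2)^2 = 25^2 = 625
5^8 = (5^4)^2 = 625^2 = 390625
5^9 = 5 * 5^8 = 5 * 390625 = 1953125
5^18 = (5^9)^2 = 1953125^2 = 3814697265625
5^19 = 5 * 5^18 = 5 * 3814697265625 = 19073486328125

Result: 19073486328125
Multiplications needed: 6 (6 lines after 5^1)

5^19 = 19073486328125. Using exponentiation by squaring, this requires 6 multiplications. The key idea: if the exponent is even, square the half-power; if odd, multiply by the base once.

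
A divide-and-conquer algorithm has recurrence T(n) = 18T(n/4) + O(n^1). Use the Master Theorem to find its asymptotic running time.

Master Theorem for T(n) = 18T(n/4) + O(n^1):

a = 18, b = 4, c = 1
log_b(a) = log_4(18) = 2.0850

Case 1: c = 1 < log_4(18) = 2.0850
T(n) = O(n^(log_4 18))

For T(n) = 18T(n/4) + O(n^1): log_4(18) = 2.0850. This is Case 1 of the Master Theorem (c < log_b(a), work dominated by leaves), giving O(n^(log_4 18)).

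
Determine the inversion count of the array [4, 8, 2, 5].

Finding inversions in [4, 8, 2, 5]:

(0, 2): arr[0]=4 > arr[2]=2
(1, 2): arr[1]=8 > arr[2]=2
(1, 3): arr[1]=8 > arr[3]=5

Total inversions: 3

The array has 3 inversion(s): (0,2), (1,2), (1,3). Each pair (i,j) satisfies i < j and arr[i] > arr[j].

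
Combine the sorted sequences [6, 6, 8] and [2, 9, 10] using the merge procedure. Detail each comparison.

Merging process:

Compare 6 vs 2: take 2 from right. Merged: [2]
Compare 6 vs 9: take 6 from left. Merged: [2, 6]
Compare 6 vs 9: take 6 from left. Merged: [2, 6, 6]
Compare 8 vs 9: take 8 from left. Merged: [2, 6, 6, 8]
Append remaining from right: [9, 10]. Merged: [2, 6, 6, 8, 9, 10]

Final merged array: [2, 6, 6, 8, 9, 10]
Total comparisons: 4

The merged array is [2, 6, 6, 8, 9, 10], requiring 4 comparisons. The merge step runs in O(n) time where n is the total number of elements.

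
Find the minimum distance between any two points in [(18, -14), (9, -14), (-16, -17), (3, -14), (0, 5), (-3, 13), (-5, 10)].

Computing all pairwise distances among 7 points:

d((18, -14), (9, -14)) = 9.0
d((18, -14), (-16, -17)) = 34.1321
d((18, -14), (3, -14)) = 15.0
d((18, -14), (0, 5)) = 26.1725
d((18, -14), (-3, 13)) = 34.2053
d((18, -14), (-5, 10)) = 33.2415
d((9, -14), (-16, -17)) = 25.1794
d((9, -14), (3, -14)) = 6.0
d((9, -14), (0, 5)) = 21.0238
d((9, -14), (-3, 13)) = 29.5466
d((9, -14), (-5, 10)) = 27.7849
d((-16, -17), (3, -14)) = 19.2354
d((-16, -17), (0, 5)) = 27.2029
d((-16, -17), (-3, 13)) = 32.6956
d((-16, -17), (-5, 10)) = 29.1548
d((3, -14), (0, 5)) = 19.2354
d((3, -14), (-3, 13)) = 27.6586
d((3, -14), (-5, 10)) = 25.2982
d((0, 5), (-3, 13)) = 8.544
d((0, 5), (-5, 10)) = 7.0711
d((-3, 13), (-5, 10)) = 3.6056 <-- minimum

Closest pair: (-3, 13) and (-5, 10) with distance 3.6056

The closest pair is (-3, 13) and (-5, 10) with Euclidean distance 3.6056. For 7 points, brute-force pairwise comparison is shown above. For large n, the divide-and-conquer algorithm (sort by x, recurse on halves, check the dividing strip) achieves O(n log n).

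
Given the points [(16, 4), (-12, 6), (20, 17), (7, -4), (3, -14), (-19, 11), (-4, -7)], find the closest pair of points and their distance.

Computing all pairwise distances among 7 points:

d((16, 4), (-12, 6)) = 28.0713
d((16, 4), (20, 17)) = 13.6015
d((16, 4), (7, -4)) = 12.0416
d((16, 4), (3, -14)) = 22.2036
d((16, 4), (-19, 11)) = 35.6931
d((16, 4), (-4, -7)) = 22.8254
d((-12, 6), (20, 17)) = 33.8378
d((-12, 6), (7, -4)) = 21.4709
d((-12, 6), (3, -14)) = 25.0
d((-12, 6), (-19, 11)) = 8.6023 <-- minimum
d((-12, 6), (-4, -7)) = 15.2643
d((20, 17), (7, -4)) = 24.6982
d((20, 17), (3, -14)) = 35.3553
d((20, 17), (-19, 11)) = 39.4588
d((20, 17), (-4, -7)) = 33.9411
d((7, -4), (3, -14)) = 10.7703
d((7, -4), (-19, 11)) = 30.0167
d((7, -4), (-4, -7)) = 11.4018
d((3, -14), (-19, 11)) = 33.3017
d((3, -14), (-4, -7)) = 9.8995
d((-19, 11), (-4, -7)) = 23.4307

Closest pair: (-12, 6) and (-19, 11) with distance 8.6023

The closest pair is (-12, 6) and (-19, 11) with Euclidean distance 8.6023. For 7 points, brute-force pairwise comparison is shown above. For large n, the divide-and-conquer algorithm (sort by x, recurse on halves, check the dividing strip) achieves O(n log n).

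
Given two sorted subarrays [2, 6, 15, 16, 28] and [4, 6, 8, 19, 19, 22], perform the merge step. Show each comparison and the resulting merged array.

Merging process:

Compare 2 vs 4: take 2 from left. Merged: [2]
Compare 6 vs 4: take 4 from right. Merged: [2, 4]
Compare 6 vs 6: take 6 from left. Merged: [2, 4, 6]
Compare 15 vs 6: take 6 from right. Merged: [2, 4, 6, 6]
Compare 15 vs 8: take 8 from right. Merged: [2, 4, 6, 6, 8]
Compare 15 vs 19: take 15 from left. Merged: [2, 4, 6, 6, 8, 15]
Compare 16 vs 19: take 16 from left. Merged: [2, 4, 6, 6, 8, 15, 16]
Compare 28 vs 19: take 19 from right. Merged: [2, 4, 6, 6, 8, 15, 16, 19]
Compare 28 vs 19: take 19 from right. Merged: [2, 4, 6, 6, 8, 15, 16, 19, 19]
Compare 28 vs 22: take 22 from right. Merged: [2, 4, 6, 6, 8, 15, 16, 19, 19, 22]
Append remaining from left: [28]. Merged: [2, 4, 6, 6, 8, 15, 16, 19, 19, 22, 28]

Final merged array: [2, 4, 6, 6, 8, 15, 16, 19, 19, 22, 28]
Total comparisons: 10

The merged array is [2, 4, 6, 6, 8, 15, 16, 19, 19, 22, 28], requiring 10 comparisons. The merge step runs in O(n) time where n is the total number of elements.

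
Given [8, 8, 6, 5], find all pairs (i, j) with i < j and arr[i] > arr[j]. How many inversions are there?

Finding inversions in [8, 8, 6, 5]:

(0, 2): arr[0]=8 > arr[2]=6
(0, 3): arr[0]=8 > arr[3]=5
(1, 2): arr[1]=8 > arr[2]=6
(1, 3): arr[1]=8 > arr[3]=5
(2, 3): arr[2]=6 > arr[3]=5

Total inversions: 5

The array has 5 inversion(s): (0,2), (0,3), (1,2), (1,3), (2,3). Each pair (i,j) satisfies i < j and arr[i] > arr[j].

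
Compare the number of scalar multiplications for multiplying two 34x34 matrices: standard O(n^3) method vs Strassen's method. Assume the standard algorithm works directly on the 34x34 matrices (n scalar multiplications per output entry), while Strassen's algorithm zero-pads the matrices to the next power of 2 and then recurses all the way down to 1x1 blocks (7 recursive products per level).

Matrix multiplication for 34x34 matrices:

Strassen's algorithm requires power-of-2 dimensions. Pad 34x34 to 64x64 (next power of 2).

Standard algorithm: 34^3 = 39304 multiplications
Strassen's algorithm: 7^(log2(64)) = 7^6 = 117649 multiplications
Difference: 39304 - 117649 = -78345 (Strassen uses MORE here due to padding overhead — for small or just-over-power-of-2 n, padding can outweigh the per-level savings)

Standard: 39304 multiplications (34^3). Strassen: 117649 multiplications (7^6, after padding to 64x64). Strassen reduces 8 recursive multiplications to 7 at each level.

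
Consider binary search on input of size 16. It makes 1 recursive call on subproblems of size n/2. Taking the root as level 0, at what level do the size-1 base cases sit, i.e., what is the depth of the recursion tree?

For divide and conquer with division factor 2:

Problem sizes at each level:
Level 0: 16
Level 1: 8
Level 2: 4
Level 3: 2
Level 4: 1

The root is level 0 and the size-1 base case is level 4 (the tree spans levels 0 through 4, i.e. 5 levels counting the root), so the depth is the number of divisions: log_2(16) = 4

The recursion tree depth is log_2(16) = 4. At each level, the problem size is divided by 2, so it takes 4 divisions to reduce to a base case of size 1. The algorithm makes 1 recursive call at each level.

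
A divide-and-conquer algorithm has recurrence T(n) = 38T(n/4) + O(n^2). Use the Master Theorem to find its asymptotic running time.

Master Theorem for T(n) = 38T(n/4) + O(n^2):

a = 38, b = 4, c = 2
log_b(a) = log_4(38) = 2.6240

Case 1: c = 2 < log_4(38) = 2.6240
T(n) = O(n^(log_4 38))

For T(n) = 38T(n/4) + O(n^2): log_4(38) = 2.6240. This is Case 1 of the Master Theorem (c < log_b(a), work dominated by leaves), giving O(n^(log_4 38)).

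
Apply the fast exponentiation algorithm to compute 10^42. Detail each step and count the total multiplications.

Computing 10^42 by squaring (build up from 10^1; each line after the first costs one multiplication):

10^1 = 10
10^2 = (10^1)^2 = 10^2 = 100
10^4 = (10^2)^2 = 100^2 = 10000
10^5 = 10 * 10^4 = 10 * 10000 = 100000
10^10 = (10^5)^2 = 100000^2 = 10000000000
10^20 = (10^10)^2 = 10000000000^2 = 100000000000000000000
10^21 = 10 * 10^20 = 10 * 100000000000000000000 = 1000000000000000000000
10^42 = (10^21)^2 = 1000000000000000000000^2 = 1000000000000000000000000000000000000000000

Result: 1000000000000000000000000000000000000000000
Multiplications needed: 7 (7 lines after 10^1)

10^42 = 1000000000000000000000000000000000000000000. Using exponentiation by squaring, this requires 7 multiplications. The key idea: if the exponent is even, square the half-power; if odd, multiply by the base once.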